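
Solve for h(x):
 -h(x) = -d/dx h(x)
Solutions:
 h(x) = C1*exp(x)


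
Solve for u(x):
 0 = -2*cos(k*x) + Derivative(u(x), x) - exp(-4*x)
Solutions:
 u(x) = C1 - exp(-4*x)/4 + 2*sin(k*x)/k


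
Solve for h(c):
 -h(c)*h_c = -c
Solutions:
 h(c) = -sqrt(C1 + c^2)
 h(c) = sqrt(C1 + c^2)


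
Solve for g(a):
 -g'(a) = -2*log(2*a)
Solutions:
 g(a) = C1 + 2*a*log(a) - 2*a + a*log(4)


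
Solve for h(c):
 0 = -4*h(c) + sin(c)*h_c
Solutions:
 h(c) = C1*(cos(c)^2 - 2*cos(c) + 1)/(cos(c)^2 + 2*cos(c) + 1)


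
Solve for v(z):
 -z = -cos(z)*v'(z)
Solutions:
 v(z) = C1 + Integral(z/cos(z), z)


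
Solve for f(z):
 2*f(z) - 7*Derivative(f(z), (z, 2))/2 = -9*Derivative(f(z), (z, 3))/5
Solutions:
 f(z) = C1*exp(z*(245*5^(2/3)/(108*sqrt(519) + 8921)^(1/3) + 5^(1/3)*(108*sqrt(519) + 8921)^(1/3) + 70)/108)*sin(sqrt(3)*5^(1/3)*z*(-(108*sqrt(519) + 8921)^(1/3) + 245*5^(1/3)/(108*sqrt(519) + 8921)^(1/3))/108) + C2*exp(z*(245*5^(2/3)/(108*sqrt(519) + 8921)^(1/3) + 5^(1/3)*(108*sqrt(519) + 8921)^(1/3) + 70)/108)*cos(sqrt(3)*5^(1/3)*z*(-(108*sqrt(519) + 8921)^(1/3) + 245*5^(1/3)/(108*sqrt(519) + 8921)^(1/3))/108) + C3*exp(z*(-5^(1/3)*(108*sqrt(519) + 8921)^(1/3) - 245*5^(2/3)/(108*sqrt(519) + 8921)^(1/3) + 35)/54)


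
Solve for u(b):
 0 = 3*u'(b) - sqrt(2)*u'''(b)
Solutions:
 u(b) = C1 + C2*exp(-2^(3/4)*sqrt(3)*b/2) + C3*exp(2^(3/4)*sqrt(3)*b/2)


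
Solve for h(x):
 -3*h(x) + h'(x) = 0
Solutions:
 h(x) = C1*exp(3*x)


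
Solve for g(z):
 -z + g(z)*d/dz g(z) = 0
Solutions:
 g(z) = -sqrt(C1 + z^2)
 g(z) = sqrt(C1 + z^2)


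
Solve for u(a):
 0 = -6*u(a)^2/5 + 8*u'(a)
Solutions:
 u(a) = -20/(C1 + 3*a)


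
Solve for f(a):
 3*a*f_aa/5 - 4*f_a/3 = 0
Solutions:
 f(a) = C1 + C2*a^(29/9)


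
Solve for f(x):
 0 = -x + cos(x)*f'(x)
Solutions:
 f(x) = C1 + Integral(x/cos(x), x)


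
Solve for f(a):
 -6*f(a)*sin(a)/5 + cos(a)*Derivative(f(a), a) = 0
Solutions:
 f(a) = C1/cos(a)^(6/5)


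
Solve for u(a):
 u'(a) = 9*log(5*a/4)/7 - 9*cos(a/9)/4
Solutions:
 u(a) = C1 + 9*a*log(a)/7 - 18*a*log(2)/7 - 9*a/7 + 9*a*log(5)/7 - 81*sin(a/9)/4


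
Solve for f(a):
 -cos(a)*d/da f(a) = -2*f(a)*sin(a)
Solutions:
 f(a) = C1/cos(a)^2


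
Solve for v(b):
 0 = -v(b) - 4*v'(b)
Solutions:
 v(b) = C1*exp(-b/4)


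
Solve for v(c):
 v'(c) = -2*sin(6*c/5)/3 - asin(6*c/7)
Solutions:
 v(c) = C1 - c*asin(6*c/7) - sqrt(49 - 36*c^2)/6 + 5*cos(6*c/5)/9


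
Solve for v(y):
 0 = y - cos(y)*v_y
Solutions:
 v(y) = C1 + Integral(y/cos(y), y)


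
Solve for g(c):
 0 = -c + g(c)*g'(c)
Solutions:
 g(c) = -sqrt(C1 + c^2)
 g(c) = sqrt(C1 + c^2)


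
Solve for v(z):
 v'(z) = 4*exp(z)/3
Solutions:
 v(z) = C1 + 4*exp(z)/3


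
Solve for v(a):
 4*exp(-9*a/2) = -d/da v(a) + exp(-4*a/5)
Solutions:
 v(a) = C1 + 8*exp(-9*a/2)/9 - 5*exp(-4*a/5)/4


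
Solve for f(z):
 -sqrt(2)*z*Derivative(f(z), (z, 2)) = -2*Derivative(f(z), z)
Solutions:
 f(z) = C1 + C2*z^(1 + sqrt(2))


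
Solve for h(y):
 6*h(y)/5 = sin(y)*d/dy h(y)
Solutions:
 h(y) = C1*(cos(y) - 1)^(3/5)/(cos(y) + 1)^(3/5)


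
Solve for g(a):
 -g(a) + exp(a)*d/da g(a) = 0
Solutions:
 g(a) = C1*exp(-exp(-a))


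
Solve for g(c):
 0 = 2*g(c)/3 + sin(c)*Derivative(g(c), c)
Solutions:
 g(c) = C1*(cos(c) + 1)^(1/3)/(cos(c) - 1)^(1/3)


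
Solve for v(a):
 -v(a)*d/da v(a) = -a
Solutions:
 v(a) = -sqrt(C1 + a^2)
 v(a) = sqrt(C1 + a^2)


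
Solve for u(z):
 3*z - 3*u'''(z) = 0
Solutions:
 u(z) = C1 + C2*z + C3*z^2 + z^4/24


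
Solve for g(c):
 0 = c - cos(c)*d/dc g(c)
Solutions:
 g(c) = C1 + Integral(c/cos(c), c)


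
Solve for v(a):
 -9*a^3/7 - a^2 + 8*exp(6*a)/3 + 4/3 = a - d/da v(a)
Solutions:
 v(a) = C1 + 9*a^4/28 + a^3/3 + a^2/2 - 4*a/3 - 4*exp(6*a)/9


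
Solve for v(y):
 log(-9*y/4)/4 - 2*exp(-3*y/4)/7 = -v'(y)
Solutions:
 v(y) = C1 - y*log(-y)/4 + y*(-2*log(3) + 1 + 2*log(2))/4 - 8*exp(-3*y/4)/21


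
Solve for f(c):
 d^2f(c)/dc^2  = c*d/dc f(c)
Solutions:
 f(c) = C1 + C2*erfi(sqrt(2)*c/2)


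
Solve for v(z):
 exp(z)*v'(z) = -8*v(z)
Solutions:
 v(z) = C1*exp(8*exp(-z))


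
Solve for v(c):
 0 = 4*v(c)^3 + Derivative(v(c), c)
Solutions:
 v(c) = -sqrt(2)*sqrt(-1/(C1 - 4*c))/2
 v(c) = sqrt(2)*sqrt(-1/(C1 - 4*c))/2


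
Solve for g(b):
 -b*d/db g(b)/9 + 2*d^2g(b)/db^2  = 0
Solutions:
 g(b) = C1 + C2*erfi(b/6)


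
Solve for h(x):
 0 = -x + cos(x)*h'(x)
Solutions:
 h(x) = C1 + Integral(x/cos(x), x)


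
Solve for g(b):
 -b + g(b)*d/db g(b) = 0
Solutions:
 g(b) = -sqrt(C1 + b^2)
 g(b) = sqrt(C1 + b^2)


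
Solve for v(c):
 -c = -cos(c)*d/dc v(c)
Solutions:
 v(c) = C1 + Integral(c/cos(c), c)


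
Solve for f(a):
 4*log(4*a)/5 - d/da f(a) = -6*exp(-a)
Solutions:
 f(a) = C1 + 4*a*log(a)/5 + 4*a*(-1 + 2*log(2))/5 - 6*exp(-a)


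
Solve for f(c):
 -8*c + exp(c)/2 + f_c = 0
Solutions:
 f(c) = C1 + 4*c^2 - exp(c)/2


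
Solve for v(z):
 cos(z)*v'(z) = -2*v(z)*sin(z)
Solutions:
 v(z) = C1*cos(z)^2


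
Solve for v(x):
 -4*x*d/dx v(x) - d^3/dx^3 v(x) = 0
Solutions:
 v(x) = C1 + Integral(C2*airyai(-2^(2/3)*x) + C3*airybi(-2^(2/3)*x), x)


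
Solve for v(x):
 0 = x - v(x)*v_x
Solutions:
 v(x) = -sqrt(C1 + x^2)
 v(x) = sqrt(C1 + x^2)


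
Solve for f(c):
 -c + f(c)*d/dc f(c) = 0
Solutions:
 f(c) = -sqrt(C1 + c^2)
 f(c) = sqrt(C1 + c^2)


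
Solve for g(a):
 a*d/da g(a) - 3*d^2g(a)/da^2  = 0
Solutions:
 g(a) = C1 + C2*erfi(sqrt(6)*a/6)


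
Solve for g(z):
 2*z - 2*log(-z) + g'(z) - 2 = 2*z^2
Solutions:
 g(z) = C1 + 2*z^3/3 - z^2 + 2*z*log(-z)


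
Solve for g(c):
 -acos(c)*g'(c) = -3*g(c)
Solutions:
 g(c) = C1*exp(3*Integral(1/acos(c), c))


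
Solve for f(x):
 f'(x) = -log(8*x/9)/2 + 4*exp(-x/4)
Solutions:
 f(x) = C1 - x*log(x)/2 + x*(-3*log(2)/2 + 1/2 + log(3)) - 16*exp(-x/4)


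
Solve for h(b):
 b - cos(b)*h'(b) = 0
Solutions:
 h(b) = C1 + Integral(b/cos(b), b)


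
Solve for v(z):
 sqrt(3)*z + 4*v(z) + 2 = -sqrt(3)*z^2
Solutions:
 v(z) = -sqrt(3)*z^2/4 - sqrt(3)*z/4 - 1/2


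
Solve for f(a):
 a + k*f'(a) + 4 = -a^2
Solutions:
 f(a) = C1 - a^3/(3*k) - a^2/(2*k) - 4*a/k


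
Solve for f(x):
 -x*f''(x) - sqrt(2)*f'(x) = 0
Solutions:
 f(x) = C1 + C2*x^(1 - sqrt(2))


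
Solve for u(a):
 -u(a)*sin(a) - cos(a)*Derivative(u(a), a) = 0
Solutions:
 u(a) = C1*cos(a)


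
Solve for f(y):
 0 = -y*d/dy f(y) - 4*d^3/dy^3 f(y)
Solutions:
 f(y) = C1 + Integral(C2*airyai(-2^(1/3)*y/2) + C3*airybi(-2^(1/3)*y/2), y)


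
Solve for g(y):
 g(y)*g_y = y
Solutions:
 g(y) = -sqrt(C1 + y^2)
 g(y) = sqrt(C1 + y^2)


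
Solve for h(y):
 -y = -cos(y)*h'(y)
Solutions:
 h(y) = C1 + Integral(y/cos(y), y)


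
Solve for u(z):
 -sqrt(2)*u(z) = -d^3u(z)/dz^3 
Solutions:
 u(z) = C3*exp(2^(1/6)*z) + (C1*sin(2^(1/6)*sqrt(3)*z/2) + C2*cos(2^(1/6)*sqrt(3)*z/2))*exp(-2^(1/6)*z/2)


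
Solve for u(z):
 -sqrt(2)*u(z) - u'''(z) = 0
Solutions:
 u(z) = C3*exp(-2^(1/6)*z) + (C1*sin(2^(1/6)*sqrt(3)*z/2) + C2*cos(2^(1/6)*sqrt(3)*z/2))*exp(2^(1/6)*z/2)


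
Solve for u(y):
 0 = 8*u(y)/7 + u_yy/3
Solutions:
 u(y) = C1*sin(2*sqrt(42)*y/7) + C2*cos(2*sqrt(42)*y/7)


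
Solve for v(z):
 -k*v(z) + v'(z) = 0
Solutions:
 v(z) = C1*exp(k*z)


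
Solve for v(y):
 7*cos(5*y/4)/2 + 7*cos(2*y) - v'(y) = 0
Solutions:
 v(y) = C1 + 14*sin(5*y/4)/5 + 7*sin(2*y)/2


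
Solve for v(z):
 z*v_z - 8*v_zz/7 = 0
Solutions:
 v(z) = C1 + C2*erfi(sqrt(7)*z/4)


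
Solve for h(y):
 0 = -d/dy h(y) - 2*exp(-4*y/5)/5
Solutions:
 h(y) = C1 + exp(-4*y/5)/2


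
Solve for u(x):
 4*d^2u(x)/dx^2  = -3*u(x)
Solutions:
 u(x) = C1*sin(sqrt(3)*x/2) + C2*cos(sqrt(3)*x/2)


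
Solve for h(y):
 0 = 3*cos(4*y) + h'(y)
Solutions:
 h(y) = C1 - 3*sin(4*y)/4


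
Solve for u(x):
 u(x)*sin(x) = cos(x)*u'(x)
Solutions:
 u(x) = C1/cos(x)


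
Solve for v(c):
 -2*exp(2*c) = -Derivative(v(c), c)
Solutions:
 v(c) = C1 + exp(2*c)


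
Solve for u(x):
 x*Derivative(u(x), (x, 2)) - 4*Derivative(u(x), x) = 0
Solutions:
 u(x) = C1 + C2*x^5


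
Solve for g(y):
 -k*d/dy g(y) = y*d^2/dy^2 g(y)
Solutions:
 g(y) = C1 + y^(1 - re(k))*(C2*sin(log(y)*Abs(im(k))) + C3*cos(log(y)*im(k)))


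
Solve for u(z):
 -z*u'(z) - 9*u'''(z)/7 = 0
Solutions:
 u(z) = C1 + Integral(C2*airyai(-21^(1/3)*z/3) + C3*airybi(-21^(1/3)*z/3), z)


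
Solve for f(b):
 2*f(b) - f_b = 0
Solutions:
 f(b) = C1*exp(2*b)


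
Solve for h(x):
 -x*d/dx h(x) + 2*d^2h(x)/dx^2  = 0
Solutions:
 h(x) = C1 + C2*erfi(x/2)


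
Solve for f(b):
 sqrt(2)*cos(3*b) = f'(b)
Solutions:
 f(b) = C1 + sqrt(2)*sin(3*b)/3


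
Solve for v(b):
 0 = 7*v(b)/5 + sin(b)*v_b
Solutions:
 v(b) = C1*(cos(b) + 1)^(7/10)/(cos(b) - 1)^(7/10)


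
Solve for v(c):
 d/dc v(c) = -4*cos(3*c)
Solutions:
 v(c) = C1 - 4*sin(3*c)/3


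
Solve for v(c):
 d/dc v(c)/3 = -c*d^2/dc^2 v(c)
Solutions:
 v(c) = C1 + C2*c^(2/3)


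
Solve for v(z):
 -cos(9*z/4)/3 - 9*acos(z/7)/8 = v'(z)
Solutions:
 v(z) = C1 - 9*z*acos(z/7)/8 + 9*sqrt(49 - z^2)/8 - 4*sin(9*z/4)/27


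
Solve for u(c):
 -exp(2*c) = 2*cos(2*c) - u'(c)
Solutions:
 u(c) = C1 + exp(2*c)/2 + sin(2*c)


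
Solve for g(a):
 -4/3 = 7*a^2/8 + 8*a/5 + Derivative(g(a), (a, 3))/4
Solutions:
 g(a) = C1 + C2*a + C3*a^2 - 7*a^5/120 - 4*a^4/15 - 8*a^3/9


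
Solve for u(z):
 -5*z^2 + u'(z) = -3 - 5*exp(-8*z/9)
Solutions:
 u(z) = C1 + 5*z^3/3 - 3*z + 45*exp(-8*z/9)/8


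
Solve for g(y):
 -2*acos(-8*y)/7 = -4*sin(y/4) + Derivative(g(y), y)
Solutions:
 g(y) = C1 - 2*y*acos(-8*y)/7 - sqrt(1 - 64*y^2)/28 - 16*cos(y/4)


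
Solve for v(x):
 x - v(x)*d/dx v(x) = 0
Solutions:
 v(x) = -sqrt(C1 + x^2)
 v(x) = sqrt(C1 + x^2)


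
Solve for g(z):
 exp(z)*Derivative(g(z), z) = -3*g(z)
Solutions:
 g(z) = C1*exp(3*exp(-z))


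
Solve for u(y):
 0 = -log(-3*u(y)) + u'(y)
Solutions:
 -Integral(1/(log(-_y) + log(3)), (_y, u(y))) = C1 - y


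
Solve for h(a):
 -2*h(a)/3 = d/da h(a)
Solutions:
 h(a) = C1*exp(-2*a/3)


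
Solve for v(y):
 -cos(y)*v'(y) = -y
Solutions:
 v(y) = C1 + Integral(y/cos(y), y)


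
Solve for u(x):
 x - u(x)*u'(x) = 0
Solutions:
 u(x) = -sqrt(C1 + x^2)
 u(x) = sqrt(C1 + x^2)


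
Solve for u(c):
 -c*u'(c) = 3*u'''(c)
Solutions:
 u(c) = C1 + Integral(C2*airyai(-3^(2/3)*c/3) + C3*airybi(-3^(2/3)*c/3), c)


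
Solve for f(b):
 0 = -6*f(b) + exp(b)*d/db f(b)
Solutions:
 f(b) = C1*exp(-6*exp(-b))


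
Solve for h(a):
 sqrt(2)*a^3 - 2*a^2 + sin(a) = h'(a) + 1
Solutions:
 h(a) = C1 + sqrt(2)*a^4/4 - 2*a^3/3 - a - cos(a)


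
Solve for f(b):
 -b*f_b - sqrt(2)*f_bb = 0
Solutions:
 f(b) = C1 + C2*erf(2^(1/4)*b/2)


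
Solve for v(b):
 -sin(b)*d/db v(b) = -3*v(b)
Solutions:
 v(b) = C1*(cos(b) - 1)^(3/2)/(cos(b) + 1)^(3/2)


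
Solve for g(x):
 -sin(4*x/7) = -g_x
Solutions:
 g(x) = C1 - 7*cos(4*x/7)/4


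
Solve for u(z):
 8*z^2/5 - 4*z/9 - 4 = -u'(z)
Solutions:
 u(z) = C1 - 8*z^3/15 + 2*z^2/9 + 4*z


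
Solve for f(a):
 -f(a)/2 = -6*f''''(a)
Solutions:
 f(a) = C1*exp(-sqrt(2)*3^(3/4)*a/6) + C2*exp(sqrt(2)*3^(3/4)*a/6) + C3*sin(sqrt(2)*3^(3/4)*a/6) + C4*cos(sqrt(2)*3^(3/4)*a/6)


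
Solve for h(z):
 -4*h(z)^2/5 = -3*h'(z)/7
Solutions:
 h(z) = -15/(C1 + 28*z)


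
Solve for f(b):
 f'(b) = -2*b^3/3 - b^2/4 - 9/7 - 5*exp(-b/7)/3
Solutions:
 f(b) = C1 - b^4/6 - b^3/12 - 9*b/7 + 35*exp(-b/7)/3


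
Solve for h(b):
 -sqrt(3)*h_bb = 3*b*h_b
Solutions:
 h(b) = C1 + C2*erf(sqrt(2)*3^(1/4)*b/2)


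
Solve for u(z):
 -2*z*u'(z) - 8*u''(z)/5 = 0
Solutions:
 u(z) = C1 + C2*erf(sqrt(10)*z/4)


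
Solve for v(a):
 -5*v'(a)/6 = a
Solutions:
 v(a) = C1 - 3*a^2/5


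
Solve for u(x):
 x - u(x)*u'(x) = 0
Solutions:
 u(x) = -sqrt(C1 + x^2)
 u(x) = sqrt(C1 + x^2)


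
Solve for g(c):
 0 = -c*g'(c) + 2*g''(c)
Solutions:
 g(c) = C1 + C2*erfi(c/2)


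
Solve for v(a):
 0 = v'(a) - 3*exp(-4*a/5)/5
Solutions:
 v(a) = C1 - 3*exp(-4*a/5)/4


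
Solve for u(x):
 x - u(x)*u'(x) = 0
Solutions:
 u(x) = -sqrt(C1 + x^2)
 u(x) = sqrt(C1 + x^2)


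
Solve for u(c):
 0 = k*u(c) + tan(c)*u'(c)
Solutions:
 u(c) = C1*exp(-k*log(sin(c)))


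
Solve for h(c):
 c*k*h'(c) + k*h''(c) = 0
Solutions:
 h(c) = C1 + C2*erf(sqrt(2)*c/2)


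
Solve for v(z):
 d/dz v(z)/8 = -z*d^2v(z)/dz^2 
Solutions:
 v(z) = C1 + C2*z^(7/8)


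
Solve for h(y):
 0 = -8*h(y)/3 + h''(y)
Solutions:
 h(y) = C1*exp(-2*sqrt(6)*y/3) + C2*exp(2*sqrt(6)*y/3)


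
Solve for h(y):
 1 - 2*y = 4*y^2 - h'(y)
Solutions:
 h(y) = C1 + 4*y^3/3 + y^2 - y


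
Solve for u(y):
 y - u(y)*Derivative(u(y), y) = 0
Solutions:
 u(y) = -sqrt(C1 + y^2)
 u(y) = sqrt(C1 + y^2)


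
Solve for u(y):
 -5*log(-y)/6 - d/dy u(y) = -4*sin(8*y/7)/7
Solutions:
 u(y) = C1 - 5*y*log(-y)/6 + 5*y/6 - cos(8*y/7)/2


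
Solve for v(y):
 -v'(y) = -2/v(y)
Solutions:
 v(y) = -sqrt(C1 + 4*y)
 v(y) = sqrt(C1 + 4*y)


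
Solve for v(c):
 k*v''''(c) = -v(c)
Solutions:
 v(c) = C1*exp(-c*(-1/k)^(1/4)) + C2*exp(c*(-1/k)^(1/4)) + C3*exp(-I*c*(-1/k)^(1/4)) + C4*exp(I*c*(-1/k)^(1/4))


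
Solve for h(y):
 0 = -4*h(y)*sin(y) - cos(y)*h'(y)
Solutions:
 h(y) = C1*cos(y)^4


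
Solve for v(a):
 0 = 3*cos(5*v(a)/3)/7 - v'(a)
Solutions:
 -3*a/7 - 3*log(sin(5*v(a)/3) - 1)/10 + 3*log(sin(5*v(a)/3) + 1)/10 = C1


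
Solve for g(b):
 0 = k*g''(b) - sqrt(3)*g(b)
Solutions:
 g(b) = C1*exp(-3^(1/4)*b*sqrt(1/k)) + C2*exp(3^(1/4)*b*sqrt(1/k))


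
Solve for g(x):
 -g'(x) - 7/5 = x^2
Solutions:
 g(x) = C1 - x^3/3 - 7*x/5


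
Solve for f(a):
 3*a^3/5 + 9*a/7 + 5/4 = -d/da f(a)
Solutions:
 f(a) = C1 - 3*a^4/20 - 9*a^2/14 - 5*a/4


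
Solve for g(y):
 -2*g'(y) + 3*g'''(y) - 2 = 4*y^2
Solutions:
 g(y) = C1 + C2*exp(-sqrt(6)*y/3) + C3*exp(sqrt(6)*y/3) - 2*y^3/3 - 7*y


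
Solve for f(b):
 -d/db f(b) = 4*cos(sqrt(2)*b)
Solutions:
 f(b) = C1 - 2*sqrt(2)*sin(sqrt(2)*b)


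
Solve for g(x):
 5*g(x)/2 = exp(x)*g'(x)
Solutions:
 g(x) = C1*exp(-5*exp(-x)/2)


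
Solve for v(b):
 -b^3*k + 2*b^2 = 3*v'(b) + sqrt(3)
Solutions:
 v(b) = C1 - b^4*k/12 + 2*b^3/9 - sqrt(3)*b/3


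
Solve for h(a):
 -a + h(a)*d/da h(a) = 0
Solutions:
 h(a) = -sqrt(C1 + a^2)
 h(a) = sqrt(C1 + a^2)


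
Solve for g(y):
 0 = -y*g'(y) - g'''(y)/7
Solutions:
 g(y) = C1 + Integral(C2*airyai(-7^(1/3)*y) + C3*airybi(-7^(1/3)*y), y)


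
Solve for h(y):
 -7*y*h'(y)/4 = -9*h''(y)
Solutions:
 h(y) = C1 + C2*erfi(sqrt(14)*y/12)


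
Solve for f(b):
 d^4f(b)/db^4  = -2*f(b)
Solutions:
 f(b) = (C1*sin(2^(3/4)*b/2) + C2*cos(2^(3/4)*b/2))*exp(-2^(3/4)*b/2) + (C3*sin(2^(3/4)*b/2) + C4*cos(2^(3/4)*b/2))*exp(2^(3/4)*b/2)


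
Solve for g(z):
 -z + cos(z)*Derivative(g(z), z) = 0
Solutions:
 g(z) = C1 + Integral(z/cos(z), z)


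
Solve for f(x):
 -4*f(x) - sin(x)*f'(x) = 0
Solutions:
 f(x) = C1*(cos(x)^2 + 2*cos(x) + 1)/(cos(x)^2 - 2*cos(x) + 1)


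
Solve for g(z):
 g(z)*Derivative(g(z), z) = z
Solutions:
 g(z) = -sqrt(C1 + z^2)
 g(z) = sqrt(C1 + z^2)


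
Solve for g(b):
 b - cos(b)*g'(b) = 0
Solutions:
 g(b) = C1 + Integral(b/cos(b), b)


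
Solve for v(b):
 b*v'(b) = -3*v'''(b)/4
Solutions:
 v(b) = C1 + Integral(C2*airyai(-6^(2/3)*b/3) + C3*airybi(-6^(2/3)*b/3), b)


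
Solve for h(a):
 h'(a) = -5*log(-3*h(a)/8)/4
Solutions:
 4*Integral(1/(log(-_y) - 3*log(2) + log(3)), (_y, h(a)))/5 = C1 - a


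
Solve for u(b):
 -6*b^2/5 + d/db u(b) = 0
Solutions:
 u(b) = C1 + 2*b^3/5


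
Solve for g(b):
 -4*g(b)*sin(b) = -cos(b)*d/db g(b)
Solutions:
 g(b) = C1/cos(b)^4


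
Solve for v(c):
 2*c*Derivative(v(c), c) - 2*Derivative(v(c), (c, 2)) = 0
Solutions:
 v(c) = C1 + C2*erfi(sqrt(2)*c/2)


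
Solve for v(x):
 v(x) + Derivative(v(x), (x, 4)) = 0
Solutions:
 v(x) = (C1*sin(sqrt(2)*x/2) + C2*cos(sqrt(2)*x/2))*exp(-sqrt(2)*x/2) + (C3*sin(sqrt(2)*x/2) + C4*cos(sqrt(2)*x/2))*exp(sqrt(2)*x/2)


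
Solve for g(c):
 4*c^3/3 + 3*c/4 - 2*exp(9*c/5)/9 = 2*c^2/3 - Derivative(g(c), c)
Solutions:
 g(c) = C1 - c^4/3 + 2*c^3/9 - 3*c^2/8 + 10*exp(9*c/5)/81


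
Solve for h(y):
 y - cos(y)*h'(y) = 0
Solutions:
 h(y) = C1 + Integral(y/cos(y), y)


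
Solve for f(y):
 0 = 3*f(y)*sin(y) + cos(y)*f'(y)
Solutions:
 f(y) = C1*cos(y)^3


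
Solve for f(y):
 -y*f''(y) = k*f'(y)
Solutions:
 f(y) = C1 + y^(1 - re(k))*(C2*sin(log(y)*Abs(im(k))) + C3*cos(log(y)*im(k)))


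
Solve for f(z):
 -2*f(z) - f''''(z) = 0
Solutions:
 f(z) = (C1*sin(2^(3/4)*z/2) + C2*cos(2^(3/4)*z/2))*exp(-2^(3/4)*z/2) + (C3*sin(2^(3/4)*z/2) + C4*cos(2^(3/4)*z/2))*exp(2^(3/4)*z/2)


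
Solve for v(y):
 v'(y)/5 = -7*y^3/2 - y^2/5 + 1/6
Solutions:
 v(y) = C1 - 35*y^4/8 - y^3/3 + 5*y/6


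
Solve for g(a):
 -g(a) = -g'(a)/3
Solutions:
 g(a) = C1*exp(3*a)


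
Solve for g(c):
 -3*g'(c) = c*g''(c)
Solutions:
 g(c) = C1 + C2/c^2


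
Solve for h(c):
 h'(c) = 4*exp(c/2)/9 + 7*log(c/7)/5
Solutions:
 h(c) = C1 + 7*c*log(c)/5 + 7*c*(-log(7) - 1)/5 + 8*exp(c/2)/9


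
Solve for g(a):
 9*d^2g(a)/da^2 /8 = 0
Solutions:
 g(a) = C1 + C2*a


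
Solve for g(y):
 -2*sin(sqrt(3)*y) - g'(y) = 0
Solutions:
 g(y) = C1 + 2*sqrt(3)*cos(sqrt(3)*y)/3


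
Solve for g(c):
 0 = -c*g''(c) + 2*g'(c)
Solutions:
 g(c) = C1 + C2*c^3


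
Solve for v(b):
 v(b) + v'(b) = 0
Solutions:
 v(b) = C1*exp(-b)


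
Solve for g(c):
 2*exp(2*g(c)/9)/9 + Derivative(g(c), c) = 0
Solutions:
 g(c) = 9*log(-sqrt(-1/(C1 - 2*c))) - 9*log(2)/2 + 18*log(3)
 g(c) = 9*log(-1/(C1 - 2*c))/2 - 9*log(2)/2 + 18*log(3)


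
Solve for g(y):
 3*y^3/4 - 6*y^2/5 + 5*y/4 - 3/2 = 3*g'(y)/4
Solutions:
 g(y) = C1 + y^4/4 - 8*y^3/15 + 5*y^2/6 - 2*y


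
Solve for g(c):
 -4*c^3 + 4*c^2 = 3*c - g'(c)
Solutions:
 g(c) = C1 + c^4 - 4*c^3/3 + 3*c^2/2


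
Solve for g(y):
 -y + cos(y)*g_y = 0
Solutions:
 g(y) = C1 + Integral(y/cos(y), y)


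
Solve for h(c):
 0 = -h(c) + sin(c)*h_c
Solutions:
 h(c) = C1*sqrt(cos(c) - 1)/sqrt(cos(c) + 1)


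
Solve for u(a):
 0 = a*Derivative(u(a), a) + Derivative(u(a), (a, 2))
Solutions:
 u(a) = C1 + C2*erf(sqrt(2)*a/2)


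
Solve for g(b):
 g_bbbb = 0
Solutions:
 g(b) = C1 + C2*b + C3*b^2 + C4*b^3


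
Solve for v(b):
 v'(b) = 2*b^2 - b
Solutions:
 v(b) = C1 + 2*b^3/3 - b^2/2


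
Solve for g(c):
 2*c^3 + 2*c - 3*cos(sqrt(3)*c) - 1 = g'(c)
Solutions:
 g(c) = C1 + c^4/2 + c^2 - c - sqrt(3)*sin(sqrt(3)*c)


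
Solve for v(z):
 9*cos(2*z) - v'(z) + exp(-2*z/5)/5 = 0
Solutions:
 v(z) = C1 + 9*sin(2*z)/2 - exp(-2*z/5)/2


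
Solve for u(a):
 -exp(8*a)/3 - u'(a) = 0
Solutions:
 u(a) = C1 - exp(8*a)/24


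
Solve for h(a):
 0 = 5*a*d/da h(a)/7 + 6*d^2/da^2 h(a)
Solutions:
 h(a) = C1 + C2*erf(sqrt(105)*a/42)


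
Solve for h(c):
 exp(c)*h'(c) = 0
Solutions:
 h(c) = C1


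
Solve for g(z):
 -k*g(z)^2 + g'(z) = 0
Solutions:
 g(z) = -1/(C1 + k*z)


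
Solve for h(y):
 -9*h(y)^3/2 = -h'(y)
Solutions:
 h(y) = -sqrt(-1/(C1 + 9*y))
 h(y) = sqrt(-1/(C1 + 9*y))


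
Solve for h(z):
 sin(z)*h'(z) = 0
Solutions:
 h(z) = C1


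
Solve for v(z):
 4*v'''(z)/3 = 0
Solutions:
 v(z) = C1 + C2*z + C3*z^2


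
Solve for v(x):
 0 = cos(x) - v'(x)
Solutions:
 v(x) = C1 + sin(x)


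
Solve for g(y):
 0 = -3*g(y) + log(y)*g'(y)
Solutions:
 g(y) = C1*exp(3*li(y))


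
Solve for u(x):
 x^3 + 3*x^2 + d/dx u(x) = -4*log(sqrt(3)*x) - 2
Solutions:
 u(x) = C1 - x^4/4 - x^3 - 4*x*log(x) - x*log(9) + 2*x


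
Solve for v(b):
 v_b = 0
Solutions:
 v(b) = C1


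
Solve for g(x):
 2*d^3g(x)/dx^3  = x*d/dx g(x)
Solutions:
 g(x) = C1 + Integral(C2*airyai(2^(2/3)*x/2) + C3*airybi(2^(2/3)*x/2), x)


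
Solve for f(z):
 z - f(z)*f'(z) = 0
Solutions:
 f(z) = -sqrt(C1 + z^2)
 f(z) = sqrt(C1 + z^2)


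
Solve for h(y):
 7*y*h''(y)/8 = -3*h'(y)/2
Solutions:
 h(y) = C1 + C2/y^(5/7)


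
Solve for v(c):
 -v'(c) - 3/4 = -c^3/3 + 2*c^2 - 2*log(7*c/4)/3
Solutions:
 v(c) = C1 + c^4/12 - 2*c^3/3 + 2*c*log(c)/3 - 17*c/12 - 2*c*log(2) + 2*c*log(14)/3


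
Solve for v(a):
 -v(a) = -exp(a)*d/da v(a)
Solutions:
 v(a) = C1*exp(-exp(-a))


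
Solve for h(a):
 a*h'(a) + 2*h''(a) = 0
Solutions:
 h(a) = C1 + C2*erf(a/2)


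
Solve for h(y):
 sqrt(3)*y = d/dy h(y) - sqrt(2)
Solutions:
 h(y) = C1 + sqrt(3)*y^2/2 + sqrt(2)*y


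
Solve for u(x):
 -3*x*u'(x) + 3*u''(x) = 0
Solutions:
 u(x) = C1 + C2*erfi(sqrt(2)*x/2)


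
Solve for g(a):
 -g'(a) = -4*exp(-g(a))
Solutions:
 g(a) = log(C1 + 4*a)


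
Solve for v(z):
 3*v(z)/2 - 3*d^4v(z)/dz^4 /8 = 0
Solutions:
 v(z) = C1*exp(-sqrt(2)*z) + C2*exp(sqrt(2)*z) + C3*sin(sqrt(2)*z) + C4*cos(sqrt(2)*z)


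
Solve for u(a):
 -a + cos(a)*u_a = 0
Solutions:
 u(a) = C1 + Integral(a/cos(a), a)


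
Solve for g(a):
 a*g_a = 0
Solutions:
 g(a) = C1


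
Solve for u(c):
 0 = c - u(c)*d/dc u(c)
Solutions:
 u(c) = -sqrt(C1 + c^2)
 u(c) = sqrt(C1 + c^2)


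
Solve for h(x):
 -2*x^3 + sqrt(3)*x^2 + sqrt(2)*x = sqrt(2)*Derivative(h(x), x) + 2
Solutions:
 h(x) = C1 - sqrt(2)*x^4/4 + sqrt(6)*x^3/6 + x^2/2 - sqrt(2)*x


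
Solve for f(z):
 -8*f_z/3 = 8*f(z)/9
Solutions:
 f(z) = C1*exp(-z/3)


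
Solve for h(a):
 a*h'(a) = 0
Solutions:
 h(a) = C1


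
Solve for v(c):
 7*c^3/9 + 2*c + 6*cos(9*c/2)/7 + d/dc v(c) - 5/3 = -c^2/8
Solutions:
 v(c) = C1 - 7*c^4/36 - c^3/24 - c^2 + 5*c/3 - 4*sin(9*c/2)/21


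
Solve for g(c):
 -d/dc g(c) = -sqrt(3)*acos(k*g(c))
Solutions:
 Integral(1/acos(_y*k), (_y, g(c))) = C1 + sqrt(3)*c


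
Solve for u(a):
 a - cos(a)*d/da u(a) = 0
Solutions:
 u(a) = C1 + Integral(a/cos(a), a)


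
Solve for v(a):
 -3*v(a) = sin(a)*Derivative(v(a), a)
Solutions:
 v(a) = C1*(cos(a) + 1)^(3/2)/(cos(a) - 1)^(3/2)


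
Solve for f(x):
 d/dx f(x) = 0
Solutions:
 f(x) = C1


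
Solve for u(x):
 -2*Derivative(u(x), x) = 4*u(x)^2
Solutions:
 u(x) = 1/(C1 + 2*x)


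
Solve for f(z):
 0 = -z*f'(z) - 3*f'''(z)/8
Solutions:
 f(z) = C1 + Integral(C2*airyai(-2*3^(2/3)*z/3) + C3*airybi(-2*3^(2/3)*z/3), z)


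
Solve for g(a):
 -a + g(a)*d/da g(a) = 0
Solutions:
 g(a) = -sqrt(C1 + a^2)
 g(a) = sqrt(C1 + a^2)


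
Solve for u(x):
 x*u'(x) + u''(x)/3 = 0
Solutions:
 u(x) = C1 + C2*erf(sqrt(6)*x/2)


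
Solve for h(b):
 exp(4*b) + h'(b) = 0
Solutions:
 h(b) = C1 - exp(4*b)/4


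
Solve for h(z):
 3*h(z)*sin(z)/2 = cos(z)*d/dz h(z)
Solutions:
 h(z) = C1/cos(z)^(3/2)


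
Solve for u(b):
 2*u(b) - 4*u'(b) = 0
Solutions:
 u(b) = C1*exp(b/2)


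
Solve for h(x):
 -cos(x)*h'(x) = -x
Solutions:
 h(x) = C1 + Integral(x/cos(x), x)


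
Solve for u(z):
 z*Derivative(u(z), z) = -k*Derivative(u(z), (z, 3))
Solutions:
 u(z) = C1 + Integral(C2*airyai(z*(-1/k)^(1/3)) + C3*airybi(z*(-1/k)^(1/3)), z)


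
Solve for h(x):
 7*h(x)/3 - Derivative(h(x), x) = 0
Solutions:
 h(x) = C1*exp(7*x/3)


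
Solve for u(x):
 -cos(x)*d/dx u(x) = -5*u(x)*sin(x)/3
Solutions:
 u(x) = C1/cos(x)^(5/3)


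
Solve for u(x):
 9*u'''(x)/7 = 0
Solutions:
 u(x) = C1 + C2*x + C3*x^2


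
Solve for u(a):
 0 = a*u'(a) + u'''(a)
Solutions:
 u(a) = C1 + Integral(C2*airyai(-a) + C3*airybi(-a), a)


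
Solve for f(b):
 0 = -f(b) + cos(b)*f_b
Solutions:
 f(b) = C1*sqrt(sin(b) + 1)/sqrt(sin(b) - 1)


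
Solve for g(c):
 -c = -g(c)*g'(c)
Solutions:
 g(c) = -sqrt(C1 + c^2)
 g(c) = sqrt(C1 + c^2)


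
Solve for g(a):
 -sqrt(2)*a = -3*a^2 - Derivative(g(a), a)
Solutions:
 g(a) = C1 - a^3 + sqrt(2)*a^2/2


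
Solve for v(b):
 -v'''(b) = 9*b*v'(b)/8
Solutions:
 v(b) = C1 + Integral(C2*airyai(-3^(2/3)*b/2) + C3*airybi(-3^(2/3)*b/2), b)


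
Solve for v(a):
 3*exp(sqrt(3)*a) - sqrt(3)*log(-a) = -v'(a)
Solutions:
 v(a) = C1 + sqrt(3)*a*log(-a) - sqrt(3)*a - sqrt(3)*exp(sqrt(3)*a)


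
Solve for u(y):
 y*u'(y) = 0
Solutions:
 u(y) = C1


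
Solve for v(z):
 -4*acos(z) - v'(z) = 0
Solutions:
 v(z) = C1 - 4*z*acos(z) + 4*sqrt(1 - z^2)


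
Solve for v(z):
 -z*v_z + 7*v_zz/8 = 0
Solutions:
 v(z) = C1 + C2*erfi(2*sqrt(7)*z/7)


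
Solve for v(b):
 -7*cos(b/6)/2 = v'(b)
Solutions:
 v(b) = C1 - 21*sin(b/6)


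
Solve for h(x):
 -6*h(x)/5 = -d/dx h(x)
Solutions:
 h(x) = C1*exp(6*x/5)


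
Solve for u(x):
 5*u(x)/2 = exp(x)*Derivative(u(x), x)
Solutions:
 u(x) = C1*exp(-5*exp(-x)/2)


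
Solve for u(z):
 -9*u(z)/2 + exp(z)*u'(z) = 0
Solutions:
 u(z) = C1*exp(-9*exp(-z)/2)


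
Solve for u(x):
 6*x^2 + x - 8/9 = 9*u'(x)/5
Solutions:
 u(x) = C1 + 10*x^3/9 + 5*x^2/18 - 40*x/81


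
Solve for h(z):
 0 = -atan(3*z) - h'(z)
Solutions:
 h(z) = C1 - z*atan(3*z) + log(9*z^2 + 1)/6


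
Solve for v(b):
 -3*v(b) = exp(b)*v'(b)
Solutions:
 v(b) = C1*exp(3*exp(-b))


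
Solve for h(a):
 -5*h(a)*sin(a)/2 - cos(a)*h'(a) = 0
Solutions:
 h(a) = C1*cos(a)^(5/2)


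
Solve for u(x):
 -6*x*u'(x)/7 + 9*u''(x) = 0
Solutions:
 u(x) = C1 + C2*erfi(sqrt(21)*x/21)


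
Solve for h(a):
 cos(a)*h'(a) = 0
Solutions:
 h(a) = C1


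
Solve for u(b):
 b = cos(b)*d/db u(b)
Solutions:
 u(b) = C1 + Integral(b/cos(b), b)


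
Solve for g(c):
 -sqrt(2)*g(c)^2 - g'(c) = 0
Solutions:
 g(c) = 1/(C1 + sqrt(2)*c)


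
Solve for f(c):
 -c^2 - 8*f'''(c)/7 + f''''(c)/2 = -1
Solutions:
 f(c) = C1 + C2*c + C3*c^2 + C4*exp(16*c/7) - 7*c^5/480 - 49*c^4/1536 + 553*c^3/6144


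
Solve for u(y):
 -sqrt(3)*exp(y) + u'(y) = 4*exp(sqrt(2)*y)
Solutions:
 u(y) = C1 + sqrt(3)*exp(y) + 2*sqrt(2)*exp(sqrt(2)*y)


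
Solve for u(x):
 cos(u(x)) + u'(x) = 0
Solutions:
 u(x) = pi - asin((C1 + exp(2*x))/(C1 - exp(2*x)))
 u(x) = asin((C1 + exp(2*x))/(C1 - exp(2*x)))


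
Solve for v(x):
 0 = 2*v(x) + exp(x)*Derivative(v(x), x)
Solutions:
 v(x) = C1*exp(2*exp(-x))


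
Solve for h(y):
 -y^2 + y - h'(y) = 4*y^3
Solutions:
 h(y) = C1 - y^4 - y^3/3 + y^2/2


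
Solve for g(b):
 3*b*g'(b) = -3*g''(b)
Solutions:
 g(b) = C1 + C2*erf(sqrt(2)*b/2)


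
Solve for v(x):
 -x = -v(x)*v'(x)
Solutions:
 v(x) = -sqrt(C1 + x^2)
 v(x) = sqrt(C1 + x^2)


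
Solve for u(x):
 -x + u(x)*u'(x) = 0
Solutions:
 u(x) = -sqrt(C1 + x^2)
 u(x) = sqrt(C1 + x^2)


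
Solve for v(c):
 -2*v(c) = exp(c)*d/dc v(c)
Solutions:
 v(c) = C1*exp(2*exp(-c))


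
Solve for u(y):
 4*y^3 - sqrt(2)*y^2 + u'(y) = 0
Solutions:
 u(y) = C1 - y^4 + sqrt(2)*y^3/3


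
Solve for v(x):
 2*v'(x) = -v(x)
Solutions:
 v(x) = C1*exp(-x/2)


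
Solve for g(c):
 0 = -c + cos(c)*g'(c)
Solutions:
 g(c) = C1 + Integral(c/cos(c), c)


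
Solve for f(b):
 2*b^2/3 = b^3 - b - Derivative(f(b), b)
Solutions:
 f(b) = C1 + b^4/4 - 2*b^3/9 - b^2/2


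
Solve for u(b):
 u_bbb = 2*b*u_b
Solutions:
 u(b) = C1 + Integral(C2*airyai(2^(1/3)*b) + C3*airybi(2^(1/3)*b), b)


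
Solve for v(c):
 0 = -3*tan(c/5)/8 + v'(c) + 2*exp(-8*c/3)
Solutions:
 v(c) = C1 + 15*log(tan(c/5)^2 + 1)/16 + 3*exp(-8*c/3)/4


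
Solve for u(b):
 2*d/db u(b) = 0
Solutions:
 u(b) = C1


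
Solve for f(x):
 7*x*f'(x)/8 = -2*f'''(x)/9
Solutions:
 f(x) = C1 + Integral(C2*airyai(-2^(2/3)*63^(1/3)*x/4) + C3*airybi(-2^(2/3)*63^(1/3)*x/4), x)


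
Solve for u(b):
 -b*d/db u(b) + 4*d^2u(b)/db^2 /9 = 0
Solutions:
 u(b) = C1 + C2*erfi(3*sqrt(2)*b/4)


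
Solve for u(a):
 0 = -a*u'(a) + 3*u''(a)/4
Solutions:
 u(a) = C1 + C2*erfi(sqrt(6)*a/3)


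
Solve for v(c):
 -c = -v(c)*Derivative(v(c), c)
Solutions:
 v(c) = -sqrt(C1 + c^2)
 v(c) = sqrt(C1 + c^2)


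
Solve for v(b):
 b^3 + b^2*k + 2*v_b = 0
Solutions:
 v(b) = C1 - b^4/8 - b^3*k/6


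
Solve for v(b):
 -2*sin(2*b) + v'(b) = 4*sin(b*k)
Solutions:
 v(b) = C1 - cos(2*b) - 4*cos(b*k)/k


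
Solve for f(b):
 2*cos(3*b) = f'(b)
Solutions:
 f(b) = C1 + 2*sin(3*b)/3


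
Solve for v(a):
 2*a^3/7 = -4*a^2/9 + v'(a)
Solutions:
 v(a) = C1 + a^4/14 + 4*a^3/27


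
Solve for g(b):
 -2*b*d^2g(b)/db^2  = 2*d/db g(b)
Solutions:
 g(b) = C1 + C2*log(b)


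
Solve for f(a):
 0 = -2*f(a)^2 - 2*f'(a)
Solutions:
 f(a) = 1/(C1 + a)


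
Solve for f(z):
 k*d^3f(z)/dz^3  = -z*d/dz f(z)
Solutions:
 f(z) = C1 + Integral(C2*airyai(z*(-1/k)^(1/3)) + C3*airybi(z*(-1/k)^(1/3)), z)


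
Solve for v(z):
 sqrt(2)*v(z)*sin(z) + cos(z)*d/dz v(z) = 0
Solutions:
 v(z) = C1*cos(z)^(sqrt(2))


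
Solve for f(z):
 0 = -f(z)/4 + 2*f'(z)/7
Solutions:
 f(z) = C1*exp(7*z/8)


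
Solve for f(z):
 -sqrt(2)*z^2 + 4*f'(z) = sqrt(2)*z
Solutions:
 f(z) = C1 + sqrt(2)*z^3/12 + sqrt(2)*z^2/8


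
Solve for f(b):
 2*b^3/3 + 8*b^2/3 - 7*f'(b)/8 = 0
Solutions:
 f(b) = C1 + 4*b^4/21 + 64*b^3/63


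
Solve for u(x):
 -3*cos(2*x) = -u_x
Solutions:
 u(x) = C1 + 3*sin(2*x)/2


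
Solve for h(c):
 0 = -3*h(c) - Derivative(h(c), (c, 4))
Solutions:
 h(c) = (C1*sin(sqrt(2)*3^(1/4)*c/2) + C2*cos(sqrt(2)*3^(1/4)*c/2))*exp(-sqrt(2)*3^(1/4)*c/2) + (C3*sin(sqrt(2)*3^(1/4)*c/2) + C4*cos(sqrt(2)*3^(1/4)*c/2))*exp(sqrt(2)*3^(1/4)*c/2)


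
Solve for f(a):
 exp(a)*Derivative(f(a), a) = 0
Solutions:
 f(a) = C1


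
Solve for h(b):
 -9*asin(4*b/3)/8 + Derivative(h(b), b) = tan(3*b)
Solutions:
 h(b) = C1 + 9*b*asin(4*b/3)/8 + 9*sqrt(9 - 16*b^2)/32 - log(cos(3*b))/3


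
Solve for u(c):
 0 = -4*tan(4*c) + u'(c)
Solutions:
 u(c) = C1 - log(cos(4*c))


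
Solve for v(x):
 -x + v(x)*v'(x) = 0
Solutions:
 v(x) = -sqrt(C1 + x^2)
 v(x) = sqrt(C1 + x^2)


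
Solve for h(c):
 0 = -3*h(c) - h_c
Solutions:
 h(c) = C1*exp(-3*c)


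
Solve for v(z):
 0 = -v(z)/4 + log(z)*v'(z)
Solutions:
 v(z) = C1*exp(li(z)/4)


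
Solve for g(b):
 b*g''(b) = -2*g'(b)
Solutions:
 g(b) = C1 + C2/b


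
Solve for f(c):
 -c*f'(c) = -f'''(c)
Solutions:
 f(c) = C1 + Integral(C2*airyai(c) + C3*airybi(c), c)


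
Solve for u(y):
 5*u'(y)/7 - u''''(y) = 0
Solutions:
 u(y) = C1 + C4*exp(5^(1/3)*7^(2/3)*y/7) + (C2*sin(sqrt(3)*5^(1/3)*7^(2/3)*y/14) + C3*cos(sqrt(3)*5^(1/3)*7^(2/3)*y/14))*exp(-5^(1/3)*7^(2/3)*y/14)


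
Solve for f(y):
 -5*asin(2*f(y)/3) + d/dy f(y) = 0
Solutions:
 Integral(1/asin(2*_y/3), (_y, f(y))) = C1 + 5*y


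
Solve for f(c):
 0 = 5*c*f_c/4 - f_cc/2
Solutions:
 f(c) = C1 + C2*erfi(sqrt(5)*c/2)


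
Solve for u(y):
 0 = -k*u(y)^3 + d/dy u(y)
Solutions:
 u(y) = -sqrt(2)*sqrt(-1/(C1 + k*y))/2
 u(y) = sqrt(2)*sqrt(-1/(C1 + k*y))/2


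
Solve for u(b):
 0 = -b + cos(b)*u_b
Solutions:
 u(b) = C1 + Integral(b/cos(b), b)


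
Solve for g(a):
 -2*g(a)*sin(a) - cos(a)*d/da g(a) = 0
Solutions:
 g(a) = C1*cos(a)^2


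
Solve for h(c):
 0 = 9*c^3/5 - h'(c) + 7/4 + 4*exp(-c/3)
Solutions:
 h(c) = C1 + 9*c^4/20 + 7*c/4 - 12*exp(-c/3)


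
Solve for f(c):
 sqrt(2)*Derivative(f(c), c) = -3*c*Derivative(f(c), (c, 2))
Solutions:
 f(c) = C1 + C2*c^(1 - sqrt(2)/3)


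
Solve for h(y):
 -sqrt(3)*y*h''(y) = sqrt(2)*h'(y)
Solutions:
 h(y) = C1 + C2*y^(1 - sqrt(6)/3)


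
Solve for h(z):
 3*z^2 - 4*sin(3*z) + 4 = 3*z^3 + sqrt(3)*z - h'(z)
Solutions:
 h(z) = C1 + 3*z^4/4 - z^3 + sqrt(3)*z^2/2 - 4*z - 4*cos(3*z)/3


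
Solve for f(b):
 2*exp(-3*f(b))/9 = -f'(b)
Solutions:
 f(b) = log(C1 - 2*b/3)/3
 f(b) = log((-1 - sqrt(3)*I)*(C1 - 2*b/3)^(1/3)/2)
 f(b) = log((-1 + sqrt(3)*I)*(C1 - 2*b/3)^(1/3)/2)


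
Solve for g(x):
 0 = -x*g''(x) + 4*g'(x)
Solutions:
 g(x) = C1 + C2*x^5


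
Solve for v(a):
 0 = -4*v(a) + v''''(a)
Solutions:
 v(a) = C1*exp(-sqrt(2)*a) + C2*exp(sqrt(2)*a) + C3*sin(sqrt(2)*a) + C4*cos(sqrt(2)*a)


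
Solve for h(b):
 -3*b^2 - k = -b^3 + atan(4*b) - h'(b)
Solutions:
 h(b) = C1 - b^4/4 + b^3 + b*k + b*atan(4*b) - log(16*b^2 + 1)/8


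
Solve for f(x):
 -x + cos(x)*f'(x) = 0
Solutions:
 f(x) = C1 + Integral(x/cos(x), x)


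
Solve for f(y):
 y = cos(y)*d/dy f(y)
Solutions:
 f(y) = C1 + Integral(y/cos(y), y)


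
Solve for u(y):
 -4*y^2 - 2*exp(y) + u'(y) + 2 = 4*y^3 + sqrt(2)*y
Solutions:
 u(y) = C1 + y^4 + 4*y^3/3 + sqrt(2)*y^2/2 - 2*y + 2*exp(y)


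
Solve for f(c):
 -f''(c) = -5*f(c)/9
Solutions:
 f(c) = C1*exp(-sqrt(5)*c/3) + C2*exp(sqrt(5)*c/3)


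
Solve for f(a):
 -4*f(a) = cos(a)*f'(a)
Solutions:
 f(a) = C1*(sin(a)^2 - 2*sin(a) + 1)/(sin(a)^2 + 2*sin(a) + 1)


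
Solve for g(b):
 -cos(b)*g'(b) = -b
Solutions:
 g(b) = C1 + Integral(b/cos(b), b)


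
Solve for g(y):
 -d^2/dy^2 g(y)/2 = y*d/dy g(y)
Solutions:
 g(y) = C1 + C2*erf(y)


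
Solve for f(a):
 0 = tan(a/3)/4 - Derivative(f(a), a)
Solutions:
 f(a) = C1 - 3*log(cos(a/3))/4


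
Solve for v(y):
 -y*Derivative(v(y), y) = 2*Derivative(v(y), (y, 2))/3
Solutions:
 v(y) = C1 + C2*erf(sqrt(3)*y/2)


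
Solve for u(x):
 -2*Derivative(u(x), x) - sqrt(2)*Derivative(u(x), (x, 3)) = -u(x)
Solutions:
 u(x) = C1*exp(-x*(-4*2^(1/6)*3^(2/3)/(9*sqrt(2) + sqrt(6)*sqrt(16*sqrt(2) + 27))^(1/3) + 6^(1/3)*(9*sqrt(2) + sqrt(6)*sqrt(16*sqrt(2) + 27))^(1/3))/12)*sin(x*(6^(1/6)/(9*sqrt(2) + sqrt(6)*sqrt(16*sqrt(2) + 27))^(1/3) + 2^(1/3)*3^(5/6)*(9*sqrt(2) + sqrt(6)*sqrt(16*sqrt(2) + 27))^(1/3)/12)) + C2*exp(-x*(-4*2^(1/6)*3^(2/3)/(9*sqrt(2) + sqrt(6)*sqrt(16*sqrt(2) + 27))^(1/3) + 6^(1/3)*(9*sqrt(2) + sqrt(6)*sqrt(16*sqrt(2) + 27))^(1/3))/12)*cos(x*(6^(1/6)/(9*sqrt(2) + sqrt(6)*sqrt(16*sqrt(2) + 27))^(1/3) + 2^(1/3)*3^(5/6)*(9*sqrt(2) + sqrt(6)*sqrt(16*sqrt(2) + 27))^(1/3)/12)) + C3*exp(x*(-4*2^(1/6)*3^(2/3)/(9*sqrt(2) + sqrt(6)*sqrt(16*sqrt(2) + 27))^(1/3) + 6^(1/3)*(9*sqrt(2) + sqrt(6)*sqrt(16*sqrt(2) + 27))^(1/3))/6)


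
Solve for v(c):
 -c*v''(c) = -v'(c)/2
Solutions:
 v(c) = C1 + C2*c^(3/2)


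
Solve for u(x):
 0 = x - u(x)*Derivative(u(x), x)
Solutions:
 u(x) = -sqrt(C1 + x^2)
 u(x) = sqrt(C1 + x^2)


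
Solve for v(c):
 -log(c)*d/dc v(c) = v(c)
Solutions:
 v(c) = C1*exp(-li(c))


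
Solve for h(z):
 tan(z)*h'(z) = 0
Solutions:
 h(z) = C1


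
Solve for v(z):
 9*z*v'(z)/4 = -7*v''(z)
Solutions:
 v(z) = C1 + C2*erf(3*sqrt(14)*z/28)


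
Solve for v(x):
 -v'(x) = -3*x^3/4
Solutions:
 v(x) = C1 + 3*x^4/16


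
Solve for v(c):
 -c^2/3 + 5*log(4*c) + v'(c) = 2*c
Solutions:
 v(c) = C1 + c^3/9 + c^2 - 5*c*log(c) - c*log(1024) + 5*c


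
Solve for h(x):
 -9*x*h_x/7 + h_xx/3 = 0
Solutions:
 h(x) = C1 + C2*erfi(3*sqrt(42)*x/14)


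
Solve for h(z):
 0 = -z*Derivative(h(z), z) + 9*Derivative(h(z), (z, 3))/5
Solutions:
 h(z) = C1 + Integral(C2*airyai(15^(1/3)*z/3) + C3*airybi(15^(1/3)*z/3), z)


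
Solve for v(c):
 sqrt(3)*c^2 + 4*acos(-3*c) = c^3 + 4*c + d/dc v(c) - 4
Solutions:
 v(c) = C1 - c^4/4 + sqrt(3)*c^3/3 - 2*c^2 + 4*c*acos(-3*c) + 4*c + 4*sqrt(1 - 9*c^2)/3


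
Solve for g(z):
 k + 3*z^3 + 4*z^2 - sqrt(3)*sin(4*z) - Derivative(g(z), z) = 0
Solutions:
 g(z) = C1 + k*z + 3*z^4/4 + 4*z^3/3 + sqrt(3)*cos(4*z)/4


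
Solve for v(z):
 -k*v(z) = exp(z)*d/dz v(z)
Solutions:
 v(z) = C1*exp(k*exp(-z))


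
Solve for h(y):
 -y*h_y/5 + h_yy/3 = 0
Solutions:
 h(y) = C1 + C2*erfi(sqrt(30)*y/10)


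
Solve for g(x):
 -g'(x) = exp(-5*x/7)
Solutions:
 g(x) = C1 + 7*exp(-5*x/7)/5


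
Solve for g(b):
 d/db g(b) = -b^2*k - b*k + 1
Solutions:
 g(b) = C1 - b^3*k/3 - b^2*k/2 + b


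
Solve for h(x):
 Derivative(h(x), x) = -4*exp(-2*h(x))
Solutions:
 h(x) = log(-sqrt(C1 - 8*x))
 h(x) = log(C1 - 8*x)/2


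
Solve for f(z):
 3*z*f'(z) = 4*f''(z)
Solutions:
 f(z) = C1 + C2*erfi(sqrt(6)*z/4)


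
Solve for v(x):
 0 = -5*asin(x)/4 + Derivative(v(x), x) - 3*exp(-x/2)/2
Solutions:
 v(x) = C1 + 5*x*asin(x)/4 + 5*sqrt(1 - x^2)/4 - 3*exp(-x/2)


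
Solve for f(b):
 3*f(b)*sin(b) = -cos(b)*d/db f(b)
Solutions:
 f(b) = C1*cos(b)^3


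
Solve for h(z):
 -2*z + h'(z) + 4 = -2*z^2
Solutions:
 h(z) = C1 - 2*z^3/3 + z^2 - 4*z


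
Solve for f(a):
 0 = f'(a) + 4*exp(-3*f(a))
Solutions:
 f(a) = log(C1 - 12*a)/3
 f(a) = log((-3^(1/3) - 3^(5/6)*I)*(C1 - 4*a)^(1/3)/2)
 f(a) = log((-3^(1/3) + 3^(5/6)*I)*(C1 - 4*a)^(1/3)/2)


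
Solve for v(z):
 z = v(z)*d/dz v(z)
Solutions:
 v(z) = -sqrt(C1 + z^2)
 v(z) = sqrt(C1 + z^2)


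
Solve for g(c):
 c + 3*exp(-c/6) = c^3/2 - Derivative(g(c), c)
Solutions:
 g(c) = C1 + c^4/8 - c^2/2 + 18*exp(-c/6)


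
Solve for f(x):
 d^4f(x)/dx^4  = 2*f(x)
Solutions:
 f(x) = C1*exp(-2^(1/4)*x) + C2*exp(2^(1/4)*x) + C3*sin(2^(1/4)*x) + C4*cos(2^(1/4)*x)


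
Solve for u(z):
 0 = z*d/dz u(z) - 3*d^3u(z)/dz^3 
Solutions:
 u(z) = C1 + Integral(C2*airyai(3^(2/3)*z/3) + C3*airybi(3^(2/3)*z/3), z)


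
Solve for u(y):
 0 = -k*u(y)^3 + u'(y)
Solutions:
 u(y) = -sqrt(2)*sqrt(-1/(C1 + k*y))/2
 u(y) = sqrt(2)*sqrt(-1/(C1 + k*y))/2


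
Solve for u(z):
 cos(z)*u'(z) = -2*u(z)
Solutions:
 u(z) = C1*(sin(z) - 1)/(sin(z) + 1)


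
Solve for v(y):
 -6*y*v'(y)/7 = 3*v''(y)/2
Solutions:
 v(y) = C1 + C2*erf(sqrt(14)*y/7)


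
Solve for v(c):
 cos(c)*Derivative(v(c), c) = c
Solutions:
 v(c) = C1 + Integral(c/cos(c), c)


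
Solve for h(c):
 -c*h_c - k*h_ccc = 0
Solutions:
 h(c) = C1 + Integral(C2*airyai(c*(-1/k)^(1/3)) + C3*airybi(c*(-1/k)^(1/3)), c)


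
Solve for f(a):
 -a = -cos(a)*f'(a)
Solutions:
 f(a) = C1 + Integral(a/cos(a), a)


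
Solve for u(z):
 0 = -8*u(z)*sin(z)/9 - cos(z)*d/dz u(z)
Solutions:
 u(z) = C1*cos(z)^(8/9)


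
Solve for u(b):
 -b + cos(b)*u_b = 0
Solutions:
 u(b) = C1 + Integral(b/cos(b), b)


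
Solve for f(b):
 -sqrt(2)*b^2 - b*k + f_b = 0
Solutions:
 f(b) = C1 + sqrt(2)*b^3/3 + b^2*k/2


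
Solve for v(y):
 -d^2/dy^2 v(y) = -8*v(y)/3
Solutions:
 v(y) = C1*exp(-2*sqrt(6)*y/3) + C2*exp(2*sqrt(6)*y/3)


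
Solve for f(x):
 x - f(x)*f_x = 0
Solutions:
 f(x) = -sqrt(C1 + x^2)
 f(x) = sqrt(C1 + x^2)


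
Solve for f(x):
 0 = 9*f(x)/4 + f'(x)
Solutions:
 f(x) = C1*exp(-9*x/4)


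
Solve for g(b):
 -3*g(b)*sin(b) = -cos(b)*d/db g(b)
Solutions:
 g(b) = C1/cos(b)^3


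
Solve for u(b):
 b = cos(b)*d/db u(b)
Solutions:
 u(b) = C1 + Integral(b/cos(b), b)


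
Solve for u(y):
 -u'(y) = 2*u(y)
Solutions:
 u(y) = C1*exp(-2*y)


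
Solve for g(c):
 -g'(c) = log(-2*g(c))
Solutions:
 Integral(1/(log(-_y) + log(2)), (_y, g(c))) = C1 - c


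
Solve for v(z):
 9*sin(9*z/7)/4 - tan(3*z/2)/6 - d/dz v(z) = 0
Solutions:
 v(z) = C1 + log(cos(3*z/2))/9 - 7*cos(9*z/7)/4


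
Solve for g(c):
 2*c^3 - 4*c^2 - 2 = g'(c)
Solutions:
 g(c) = C1 + c^4/2 - 4*c^3/3 - 2*c


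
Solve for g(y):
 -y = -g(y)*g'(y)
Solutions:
 g(y) = -sqrt(C1 + y^2)
 g(y) = sqrt(C1 + y^2)


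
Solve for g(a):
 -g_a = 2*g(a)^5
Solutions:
 g(a) = -I*(1/(C1 + 8*a))^(1/4)
 g(a) = I*(1/(C1 + 8*a))^(1/4)
 g(a) = -(1/(C1 + 8*a))^(1/4)
 g(a) = (1/(C1 + 8*a))^(1/4)


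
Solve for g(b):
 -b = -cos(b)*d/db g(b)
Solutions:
 g(b) = C1 + Integral(b/cos(b), b)


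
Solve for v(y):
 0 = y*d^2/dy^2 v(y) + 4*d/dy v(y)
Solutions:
 v(y) = C1 + C2/y^3
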